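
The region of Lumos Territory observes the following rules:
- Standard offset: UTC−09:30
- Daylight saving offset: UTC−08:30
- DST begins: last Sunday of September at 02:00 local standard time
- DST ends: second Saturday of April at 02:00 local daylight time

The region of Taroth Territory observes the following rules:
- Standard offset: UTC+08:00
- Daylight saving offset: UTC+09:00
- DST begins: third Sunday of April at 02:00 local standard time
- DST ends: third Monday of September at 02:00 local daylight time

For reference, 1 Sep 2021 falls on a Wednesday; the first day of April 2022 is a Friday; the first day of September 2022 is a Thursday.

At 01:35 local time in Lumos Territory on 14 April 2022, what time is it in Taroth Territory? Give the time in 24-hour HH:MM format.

19:05

1 September 2021 is a Wednesday, so Sundays fall on 5, 12, 19, 26; the last is September 26.
1 April 2022 is a Friday, so the first Saturday is April 2 and the second is April 9.
14 April 2022 does not fall between 26 September 2021 and 9 April 2022, so daylight saving is not in effect and Lumos Territory is at UTC−09:30.
01:35 Lumos Territory + 9h30m = 11:05 UTC.
1 April 2022 is a Friday, so the first Sunday is April 3 and the third is April 17.
1 September 2022 is a Thursday, so the first Monday is September 5 and the third is September 19.
At the standard offset (UTC+08:00), 11:05 UTC + 8h = 19:05 Taroth Territory standard time.
The standard-time date in Taroth Territory, 14 April 2022, is outside the daylight-saving period (17 April – 19 September), so Taroth Territory is on standard time, UTC+08:00.
11:05 UTC + 8h = 19:05 Taroth Territory.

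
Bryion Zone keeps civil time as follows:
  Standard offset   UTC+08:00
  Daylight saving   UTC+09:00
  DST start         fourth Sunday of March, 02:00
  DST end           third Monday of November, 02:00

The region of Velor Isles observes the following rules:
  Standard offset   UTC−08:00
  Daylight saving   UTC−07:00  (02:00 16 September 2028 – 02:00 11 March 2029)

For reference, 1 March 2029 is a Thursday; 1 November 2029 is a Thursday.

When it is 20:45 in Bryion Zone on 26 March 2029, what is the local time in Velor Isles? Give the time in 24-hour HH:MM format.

03:45

1 March 2029 is a Thursday, so the first Sunday is March 4 and the fourth is March 25.
1 November 2029 is a Thursday, so the first Monday is November 5 and the third is November 19.
Daylight saving runs 25 March – 19 November; 26 March 2029 is inside that window, so Bryion Zone is at UTC+09:00.
20:45 Bryion Zone − 9h = 11:45 UTC.
At the standard offset (UTC−08:00), 11:45 UTC − 8h = 03:45 Velor Isles standard time.
The standard-time date in Velor Isles, 26 March 2029, is outside the daylight-saving period (16 September 2028 – 11 March 2029), so Velor Isles is on standard time, UTC−08:00.
11:45 UTC − 8h = 03:45 Velor Isles.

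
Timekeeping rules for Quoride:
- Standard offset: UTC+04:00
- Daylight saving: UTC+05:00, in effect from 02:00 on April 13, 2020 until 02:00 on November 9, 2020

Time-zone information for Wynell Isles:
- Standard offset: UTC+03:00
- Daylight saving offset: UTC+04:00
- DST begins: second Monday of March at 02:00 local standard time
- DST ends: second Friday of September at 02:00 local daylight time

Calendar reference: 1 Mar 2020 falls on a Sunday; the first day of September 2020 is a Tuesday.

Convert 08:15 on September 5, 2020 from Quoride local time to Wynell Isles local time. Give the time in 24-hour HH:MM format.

September 5, 2020 falls between 13 April and 9 November, so daylight saving is in effect and Quoride is at UTC+05:00.
08:15 Quoride − 5h = 03:15 UTC.
1 March 2020 is a Sunday, so the first Monday is March 2 and the second is March 9.
1 September 2020 is a Tuesday, so the first Friday is September 4 and the second is September 11.
At the standard offset (UTC+03:00), 03:15 UTC + 3h = 06:15 Wynell Isles standard time.
The standard-time date in Wynell Isles, September 5, 2020, falls between 9 March and 11 September, so daylight saving is in effect and Wynell Isles is at UTC+04:00.
03:15 UTC + 4h = 07:15 Wynell Isles.

07:15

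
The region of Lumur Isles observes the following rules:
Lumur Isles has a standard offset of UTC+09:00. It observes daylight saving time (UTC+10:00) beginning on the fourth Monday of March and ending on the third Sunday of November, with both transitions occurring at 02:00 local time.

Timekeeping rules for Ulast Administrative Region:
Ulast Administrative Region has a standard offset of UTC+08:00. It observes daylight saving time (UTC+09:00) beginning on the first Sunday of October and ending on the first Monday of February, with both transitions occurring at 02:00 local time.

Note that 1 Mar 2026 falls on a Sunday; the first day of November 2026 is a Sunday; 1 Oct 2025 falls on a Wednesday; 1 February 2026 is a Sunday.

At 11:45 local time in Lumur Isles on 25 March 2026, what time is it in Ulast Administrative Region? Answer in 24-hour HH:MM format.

1 March 2026 is a Sunday, so the first Monday is March 2 and the fourth is March 23.
1 November 2026 is a Sunday, so the first Sunday is November 1 and the third is November 15.
25 March 2026 lies within the daylight-saving period (23 March – 15 November), so Lumur Isles is on daylight time, UTC+10:00.
11:45 Lumur Isles − 10h = 01:45 UTC.
1 October 2025 is a Wednesday, so the first Sunday is October 5.
1 February 2026 is a Sunday, so the first Monday is February 2.
At the standard offset (UTC+08:00), 01:45 UTC + 8h = 09:45 Ulast Administrative Region standard time.
Daylight saving runs 5 October 2025 – 2 February 2026; the standard-time date in Ulast Administrative Region, 25 March 2026, is outside that window, so Ulast Administrative Region is on standard time at UTC+08:00.
01:45 UTC + 8h = 09:45 Ulast Administrative Region.

09:45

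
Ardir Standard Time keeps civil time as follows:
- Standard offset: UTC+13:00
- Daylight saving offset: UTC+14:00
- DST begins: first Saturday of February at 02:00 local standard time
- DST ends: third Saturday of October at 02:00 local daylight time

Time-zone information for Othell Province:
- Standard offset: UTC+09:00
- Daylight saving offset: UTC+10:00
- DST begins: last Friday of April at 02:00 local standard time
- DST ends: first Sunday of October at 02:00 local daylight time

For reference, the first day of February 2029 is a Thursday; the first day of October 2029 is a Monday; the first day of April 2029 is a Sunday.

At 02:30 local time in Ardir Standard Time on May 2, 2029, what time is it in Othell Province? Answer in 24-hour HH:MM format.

22:30

1 February 2029 is a Thursday, so the first Saturday is February 3.
1 October 2029 is a Monday, so the first Saturday is October 6 and the third is October 20.
May 2, 2029 falls between 3 February and 20 October, so daylight saving is in effect and Ardir Standard Time is at UTC+14:00.
02:30 Ardir Standard Time − 14h = 12:30 UTC (rolling into the previous day, 1 May 2029).
1 April 2029 is a Sunday, so Fridays fall on 6, 13, 20, 27; the last is April 27.
1 October 2029 is a Monday, so the first Sunday is October 7.
At the standard offset (UTC+09:00), 12:30 UTC + 9h = 21:30 Othell Province standard time.
The standard-time date in Othell Province, May 1, 2029, lies within the daylight-saving period (27 April – 7 October), so Othell Province is on daylight time, UTC+10:00.
12:30 UTC + 10h = 22:30 Othell Province.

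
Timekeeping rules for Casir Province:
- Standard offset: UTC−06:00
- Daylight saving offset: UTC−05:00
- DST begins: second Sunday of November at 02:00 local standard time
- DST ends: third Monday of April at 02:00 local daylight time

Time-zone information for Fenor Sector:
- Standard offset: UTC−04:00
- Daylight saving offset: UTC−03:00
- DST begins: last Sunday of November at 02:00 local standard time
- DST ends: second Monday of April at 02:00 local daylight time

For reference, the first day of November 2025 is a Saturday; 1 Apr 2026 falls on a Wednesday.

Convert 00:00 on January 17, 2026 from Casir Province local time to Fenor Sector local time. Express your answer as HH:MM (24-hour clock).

02:00

1 November 2025 is a Saturday, so the first Sunday is November 2 and the second is November 9.
1 April 2026 is a Wednesday, so the first Monday is April 6 and the third is April 20.
January 17, 2026 falls between 9 November 2025 and 20 April 2026, so daylight saving is in effect and Casir Province is at UTC−05:00.
00:00 Casir Province + 5h = 05:00 UTC.
1 November 2025 is a Saturday, so Sundays fall on 2, 9, 16, 23, 30; the last is November 30.
1 April 2026 is a Wednesday, so the first Monday is April 6 and the second is April 13.
At the standard offset (UTC−04:00), 05:00 UTC − 4h = 01:00 Fenor Sector standard time.
The standard-time date in Fenor Sector, January 17, 2026, lies within the daylight-saving period (30 November 2025 – 13 April 2026), so Fenor Sector is on daylight time, UTC−03:00.
05:00 UTC − 3h = 02:00 Fenor Sector.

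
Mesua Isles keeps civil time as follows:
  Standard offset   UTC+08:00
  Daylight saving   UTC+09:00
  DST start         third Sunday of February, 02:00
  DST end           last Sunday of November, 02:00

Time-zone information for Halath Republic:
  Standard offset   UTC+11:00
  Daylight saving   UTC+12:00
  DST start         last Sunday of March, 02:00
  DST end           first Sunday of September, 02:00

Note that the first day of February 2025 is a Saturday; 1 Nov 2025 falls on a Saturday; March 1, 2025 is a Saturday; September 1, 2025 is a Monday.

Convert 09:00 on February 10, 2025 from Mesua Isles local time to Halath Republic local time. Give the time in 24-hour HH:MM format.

12:00

1 February 2025 is a Saturday, so the first Sunday is February 2 and the third is February 16.
1 November 2025 is a Saturday, so Sundays fall on 2, 9, 16, 23, 30; the last is November 30.
Daylight saving runs 16 February – 30 November; February 10, 2025 is outside that window, so Mesua Isles is on standard time at UTC+08:00.
09:00 Mesua Isles − 8h = 01:00 UTC.
1 March 2025 is a Saturday, so Sundays fall on 2, 9, 16, 23, 30; the last is March 30.
1 September 2025 is a Monday, so the first Sunday is September 7.
At the standard offset (UTC+11:00), 01:00 UTC + 11h = 12:00 Halath Republic standard time.
The standard-time date in Halath Republic, February 10, 2025, is outside the daylight-saving period (30 March – 7 September), so Halath Republic is on standard time, UTC+11:00.
01:00 UTC + 11h = 12:00 Halath Republic.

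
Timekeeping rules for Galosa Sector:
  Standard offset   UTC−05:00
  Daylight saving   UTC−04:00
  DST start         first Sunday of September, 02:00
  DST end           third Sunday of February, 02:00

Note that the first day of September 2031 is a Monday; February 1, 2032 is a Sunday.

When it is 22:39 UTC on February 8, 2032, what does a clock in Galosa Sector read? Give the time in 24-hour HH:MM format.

1 September 2031 is a Monday, so the first Sunday is September 7.
1 February 2032 is a Sunday, so the first Sunday is February 1 and the third is February 15.
At the standard offset (UTC−05:00), 22:39 UTC − 5h = 17:39 Galosa Sector standard time.
The standard-time date in Galosa Sector, February 8, 2032, lies within the daylight-saving period (7 September 2031 – 15 February 2032), so Galosa Sector is on daylight time, UTC−04:00.
22:39 UTC − 4h = 18:39 local.

18:39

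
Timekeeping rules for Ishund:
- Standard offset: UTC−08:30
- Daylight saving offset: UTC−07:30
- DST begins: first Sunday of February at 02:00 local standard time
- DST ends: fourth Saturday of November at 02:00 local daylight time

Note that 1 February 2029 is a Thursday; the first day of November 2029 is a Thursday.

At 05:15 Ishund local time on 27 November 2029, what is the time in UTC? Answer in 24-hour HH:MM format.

1 February 2029 is a Thursday, so the first Sunday is February 4.
1 November 2029 is a Thursday, so the first Saturday is November 3 and the fourth is November 24.
Daylight saving runs 4 February – 24 November; 27 November 2029 is outside that window, so Ishund is on standard time at UTC−08:30.
05:15 local + 8h30m = 13:45 UTC.

13:45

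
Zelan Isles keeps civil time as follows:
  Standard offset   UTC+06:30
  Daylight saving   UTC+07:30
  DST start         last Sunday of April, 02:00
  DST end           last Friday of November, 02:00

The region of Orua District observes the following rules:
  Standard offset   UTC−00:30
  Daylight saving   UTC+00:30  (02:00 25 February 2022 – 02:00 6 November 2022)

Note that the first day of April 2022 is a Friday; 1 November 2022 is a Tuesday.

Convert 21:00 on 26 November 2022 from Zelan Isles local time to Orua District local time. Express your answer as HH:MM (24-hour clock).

1 April 2022 is a Friday, so Sundays fall on 3, 10, 17, 24; the last is April 24.
1 November 2022 is a Tuesday, so Fridays fall on 4, 11, 18, 25; the last is November 25.
26 November 2022 is outside the daylight-saving period (24 April – 25 November), so Zelan Isles is on standard time, UTC+06:30.
21:00 Zelan Isles − 6h30m = 14:30 UTC.
At the standard offset (UTC−00:30), 14:30 UTC − 0h30m = 14:00 Orua District standard time.
Daylight saving runs 25 February – 6 November; the standard-time date in Orua District, 26 November 2022, is outside that window, so Orua District is on standard time at UTC−00:30.
14:30 UTC − 0h30m = 14:00 Orua District.

14:00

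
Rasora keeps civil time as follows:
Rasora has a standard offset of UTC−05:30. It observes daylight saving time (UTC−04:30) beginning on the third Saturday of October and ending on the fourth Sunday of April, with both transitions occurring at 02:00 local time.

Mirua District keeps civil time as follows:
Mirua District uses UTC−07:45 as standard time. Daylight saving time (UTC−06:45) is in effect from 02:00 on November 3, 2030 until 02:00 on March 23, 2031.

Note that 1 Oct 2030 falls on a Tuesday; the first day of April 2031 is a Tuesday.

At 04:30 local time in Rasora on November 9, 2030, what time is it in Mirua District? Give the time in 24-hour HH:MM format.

1 October 2030 is a Tuesday, so the first Saturday is October 5 and the third is October 19.
1 April 2031 is a Tuesday, so the first Sunday is April 6 and the fourth is April 27.
Daylight saving runs 19 October 2030 – 27 April 2031; November 9, 2030 is inside that window, so Rasora is at UTC−04:30.
04:30 Rasora + 4h30m = 09:00 UTC.
At the standard offset (UTC−07:45), 09:00 UTC − 7h45m = 01:15 Mirua District standard time.
The standard-time date in Mirua District, November 9, 2030, falls between 3 November 2030 and 23 March 2031, so daylight saving is in effect and Mirua District is at UTC−06:45.
09:00 UTC − 6h45m = 02:15 Mirua District.

02:15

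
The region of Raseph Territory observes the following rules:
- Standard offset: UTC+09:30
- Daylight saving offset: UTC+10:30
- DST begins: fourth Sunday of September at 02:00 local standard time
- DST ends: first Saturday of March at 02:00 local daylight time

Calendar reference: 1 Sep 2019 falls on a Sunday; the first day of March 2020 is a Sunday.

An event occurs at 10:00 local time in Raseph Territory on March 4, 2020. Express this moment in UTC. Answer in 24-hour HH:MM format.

1 September 2019 is a Sunday, so the first Sunday is September 1 and the fourth is September 22.
1 March 2020 is a Sunday, so the first Saturday is March 7.
March 4, 2020 lies within the daylight-saving period (22 September 2019 – 7 March 2020), so Raseph Territory is on daylight time, UTC+10:30.
10:00 local − 10h30m = 23:30 UTC (rolling into the previous day, 3 March 2020).

23:30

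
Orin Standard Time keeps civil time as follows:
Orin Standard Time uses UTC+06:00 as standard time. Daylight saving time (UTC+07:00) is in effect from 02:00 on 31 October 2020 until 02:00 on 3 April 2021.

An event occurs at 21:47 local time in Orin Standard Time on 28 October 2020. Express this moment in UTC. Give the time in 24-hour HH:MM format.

28 October 2020 does not fall between 31 October 2020 and 3 April 2021, so daylight saving is not in effect and Orin Standard Time is at UTC+06:00.
21:47 local − 6h = 15:47 UTC.

15:47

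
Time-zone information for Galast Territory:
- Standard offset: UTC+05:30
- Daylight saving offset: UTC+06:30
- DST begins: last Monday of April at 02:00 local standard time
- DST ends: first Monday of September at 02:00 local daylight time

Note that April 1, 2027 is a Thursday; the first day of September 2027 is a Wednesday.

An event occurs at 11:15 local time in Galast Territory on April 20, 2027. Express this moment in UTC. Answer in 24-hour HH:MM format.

05:45

1 April 2027 is a Thursday, so Mondays fall on 5, 12, 19, 26; the last is April 26.
1 September 2027 is a Wednesday, so the first Monday is September 6.
April 20, 2027 is outside the daylight-saving period (26 April – 6 September), so Galast Territory is on standard time, UTC+05:30.
11:15 local − 5h30m = 05:45 UTC.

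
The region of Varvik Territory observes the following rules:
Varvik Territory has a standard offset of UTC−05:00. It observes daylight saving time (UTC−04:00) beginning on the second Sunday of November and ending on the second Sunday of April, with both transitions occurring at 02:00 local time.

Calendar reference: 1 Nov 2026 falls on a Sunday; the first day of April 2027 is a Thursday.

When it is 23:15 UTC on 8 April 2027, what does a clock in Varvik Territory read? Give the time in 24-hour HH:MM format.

19:15

1 November 2026 is a Sunday, so the first Sunday is November 1 and the second is November 8.
1 April 2027 is a Thursday, so the first Sunday is April 4 and the second is April 11.
At the standard offset (UTC−05:00), 23:15 UTC − 5h = 18:15 Varvik Territory standard time.
Daylight saving runs 8 November 2026 – 11 April 2027; the standard-time date in Varvik Territory, 8 April 2027, is inside that window, so Varvik Territory is at UTC−04:00.
23:15 UTC − 4h = 19:15 local.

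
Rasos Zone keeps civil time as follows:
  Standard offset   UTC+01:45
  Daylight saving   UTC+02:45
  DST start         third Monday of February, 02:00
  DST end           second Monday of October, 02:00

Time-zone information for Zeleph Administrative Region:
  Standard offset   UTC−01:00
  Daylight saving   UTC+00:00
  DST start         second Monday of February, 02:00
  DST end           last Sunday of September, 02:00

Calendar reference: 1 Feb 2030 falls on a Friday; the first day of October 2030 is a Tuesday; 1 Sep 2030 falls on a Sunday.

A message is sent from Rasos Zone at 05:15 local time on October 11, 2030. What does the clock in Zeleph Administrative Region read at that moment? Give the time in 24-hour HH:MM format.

1 February 2030 is a Friday, so the first Monday is February 4 and the third is February 18.
1 October 2030 is a Tuesday, so the first Monday is October 7 and the second is October 14.
October 11, 2030 lies within the daylight-saving period (18 February – 14 October), so Rasos Zone is on daylight time, UTC+02:45.
05:15 Rasos Zone − 2h45m = 02:30 UTC.
1 February 2030 is a Friday, so the first Monday is February 4 and the second is February 11.
1 September 2030 is a Sunday, so Sundays fall on 1, 8, 15, 22, 29; the last is September 29.
At the standard offset (UTC−01:00), 02:30 UTC − 1h = 01:30 Zeleph Administrative Region standard time.
The standard-time date in Zeleph Administrative Region, October 11, 2030, is outside the daylight-saving period (11 February – 29 September), so Zeleph Administrative Region is on standard time, UTC−01:00.
02:30 UTC − 1h = 01:30 Zeleph Administrative Region.

01:30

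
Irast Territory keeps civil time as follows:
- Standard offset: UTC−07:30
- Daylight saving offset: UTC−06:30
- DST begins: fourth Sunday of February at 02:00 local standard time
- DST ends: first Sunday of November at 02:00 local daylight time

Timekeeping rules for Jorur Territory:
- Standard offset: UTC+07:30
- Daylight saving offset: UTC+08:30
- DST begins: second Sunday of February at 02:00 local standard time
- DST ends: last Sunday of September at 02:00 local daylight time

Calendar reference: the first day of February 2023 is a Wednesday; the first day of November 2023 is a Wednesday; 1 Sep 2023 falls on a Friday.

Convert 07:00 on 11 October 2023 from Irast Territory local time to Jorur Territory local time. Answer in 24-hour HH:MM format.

1 February 2023 is a Wednesday, so the first Sunday is February 5 and the fourth is February 26.
1 November 2023 is a Wednesday, so the first Sunday is November 5.
11 October 2023 lies within the daylight-saving period (26 February – 5 November), so Irast Territory is on daylight time, UTC−06:30.
07:00 Irast Territory + 6h30m = 13:30 UTC.
1 February 2023 is a Wednesday, so the first Sunday is February 5 and the second is February 12.
1 September 2023 is a Friday, so Sundays fall on 3, 10, 17, 24; the last is September 24.
At the standard offset (UTC+07:30), 13:30 UTC + 7h30m = 21:00 Jorur Territory standard time.
Daylight saving runs 12 February – 24 September; the standard-time date in Jorur Territory, 11 October 2023, is outside that window, so Jorur Territory is on standard time at UTC+07:30.
13:30 UTC + 7h30m = 21:00 Jorur Territory.

21:00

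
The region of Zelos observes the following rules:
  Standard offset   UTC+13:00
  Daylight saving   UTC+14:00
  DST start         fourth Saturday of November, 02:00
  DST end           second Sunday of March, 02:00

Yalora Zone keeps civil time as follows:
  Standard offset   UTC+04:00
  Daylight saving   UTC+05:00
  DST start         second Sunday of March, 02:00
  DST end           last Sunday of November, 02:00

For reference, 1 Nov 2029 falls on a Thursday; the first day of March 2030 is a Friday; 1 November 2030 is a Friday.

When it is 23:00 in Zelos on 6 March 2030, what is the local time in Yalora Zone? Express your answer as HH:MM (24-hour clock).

1 November 2029 is a Thursday, so the first Saturday is November 3 and the fourth is November 24.
1 March 2030 is a Friday, so the first Sunday is March 3 and the second is March 10.
6 March 2030 falls between 24 November 2029 and 10 March 2030, so daylight saving is in effect and Zelos is at UTC+14:00.
23:00 Zelos − 14h = 09:00 UTC.
1 March 2030 is a Friday, so the first Sunday is March 3 and the second is March 10.
1 November 2030 is a Friday, so Sundays fall on 3, 10, 17, 24; the last is November 24.
At the standard offset (UTC+04:00), 09:00 UTC + 4h = 13:00 Yalora Zone standard time.
Daylight saving runs 10 March – 24 November; the standard-time date in Yalora Zone, 6 March 2030, is outside that window, so Yalora Zone is on standard time at UTC+04:00.
09:00 UTC + 4h = 13:00 Yalora Zone.

13:00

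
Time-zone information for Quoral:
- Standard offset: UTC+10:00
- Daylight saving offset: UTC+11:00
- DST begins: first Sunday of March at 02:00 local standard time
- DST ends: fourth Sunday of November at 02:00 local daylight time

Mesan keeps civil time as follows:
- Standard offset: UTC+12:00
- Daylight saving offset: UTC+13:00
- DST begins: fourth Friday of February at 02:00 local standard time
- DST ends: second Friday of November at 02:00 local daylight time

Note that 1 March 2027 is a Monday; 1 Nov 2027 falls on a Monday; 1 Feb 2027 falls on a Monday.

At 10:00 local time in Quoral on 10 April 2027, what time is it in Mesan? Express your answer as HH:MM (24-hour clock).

12:00

1 March 2027 is a Monday, so the first Sunday is March 7.
1 November 2027 is a Monday, so the first Sunday is November 7 and the fourth is November 28.
Daylight saving runs 7 March – 28 November; 10 April 2027 is inside that window, so Quoral is at UTC+11:00.
10:00 Quoral − 11h = 23:00 UTC (rolling into the previous day, 9 April 2027).
1 February 2027 is a Monday, so the first Friday is February 5 and the fourth is February 26.
1 November 2027 is a Monday, so the first Friday is November 5 and the second is November 12.
At the standard offset (UTC+12:00), 23:00 UTC + 12h = 11:00 Mesan standard time (rolling into the next day, 10 April 2027).
Daylight saving runs 26 February – 12 November; the standard-time date in Mesan, 10 April 2027, is inside that window, so Mesan is at UTC+13:00.
23:00 UTC + 13h = 12:00 Mesan (rolling into the next day, 10 April 2027).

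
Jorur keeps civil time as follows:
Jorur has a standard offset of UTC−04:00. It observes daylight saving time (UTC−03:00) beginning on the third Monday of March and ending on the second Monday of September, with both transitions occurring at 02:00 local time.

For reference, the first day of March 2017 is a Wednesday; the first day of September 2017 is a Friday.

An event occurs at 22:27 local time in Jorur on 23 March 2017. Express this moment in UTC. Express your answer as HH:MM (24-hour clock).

01:27

1 March 2017 is a Wednesday, so the first Monday is March 6 and the third is March 20.
1 September 2017 is a Friday, so the first Monday is September 4 and the second is September 11.
Daylight saving runs 20 March – 11 September; 23 March 2017 is inside that window, so Jorur is at UTC−03:00.
22:27 local + 3h = 01:27 UTC (rolling into the next day, 24 March 2017).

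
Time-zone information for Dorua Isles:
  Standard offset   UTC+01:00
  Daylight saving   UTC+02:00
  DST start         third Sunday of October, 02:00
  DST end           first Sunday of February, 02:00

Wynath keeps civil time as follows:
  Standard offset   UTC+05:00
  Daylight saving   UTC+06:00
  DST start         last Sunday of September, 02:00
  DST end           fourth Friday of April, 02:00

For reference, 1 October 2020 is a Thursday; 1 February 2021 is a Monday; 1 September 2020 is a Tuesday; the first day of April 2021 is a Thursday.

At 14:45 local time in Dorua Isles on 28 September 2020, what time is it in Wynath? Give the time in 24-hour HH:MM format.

1 October 2020 is a Thursday, so the first Sunday is October 4 and the third is October 18.
1 February 2021 is a Monday, so the first Sunday is February 7.
28 September 2020 is outside the daylight-saving period (18 October 2020 – 7 February 2021), so Dorua Isles is on standard time, UTC+01:00.
14:45 Dorua Isles − 1h = 13:45 UTC.
1 September 2020 is a Tuesday, so Sundays fall on 6, 13, 20, 27; the last is September 27.
1 April 2021 is a Thursday, so the first Friday is April 2 and the fourth is April 23.
At the standard offset (UTC+05:00), 13:45 UTC + 5h = 18:45 Wynath standard time.
Daylight saving runs 27 September 2020 – 23 April 2021; the standard-time date in Wynath, 28 September 2020, is inside that window, so Wynath is at UTC+06:00.
13:45 UTC + 6h = 19:45 Wynath.

19:45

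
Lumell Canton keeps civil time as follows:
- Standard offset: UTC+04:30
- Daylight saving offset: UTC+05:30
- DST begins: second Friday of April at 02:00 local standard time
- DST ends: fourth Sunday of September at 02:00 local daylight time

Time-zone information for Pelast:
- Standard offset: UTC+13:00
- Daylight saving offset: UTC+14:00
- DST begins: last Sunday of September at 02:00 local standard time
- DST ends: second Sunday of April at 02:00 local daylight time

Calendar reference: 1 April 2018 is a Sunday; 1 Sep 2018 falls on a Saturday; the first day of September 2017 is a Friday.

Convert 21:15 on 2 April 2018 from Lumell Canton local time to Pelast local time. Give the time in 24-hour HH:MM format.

1 April 2018 is a Sunday, so the first Friday is April 6 and the second is April 13.
1 September 2018 is a Saturday, so the first Sunday is September 2 and the fourth is September 23.
2 April 2018 does not fall between 13 April and 23 September, so daylight saving is not in effect and Lumell Canton is at UTC+04:30.
21:15 Lumell Canton − 4h30m = 16:45 UTC.
1 September 2017 is a Friday, so Sundays fall on 3, 10, 17, 24; the last is September 24.
1 April 2018 is a Sunday, so the first Sunday is April 1 and the second is April 8.
At the standard offset (UTC+13:00), 16:45 UTC + 13h = 05:45 Pelast standard time (rolling into the next day, 3 April 2018).
The standard-time date in Pelast, 3 April 2018, lies within the daylight-saving period (24 September 2017 – 8 April 2018), so Pelast is on daylight time, UTC+14:00.
16:45 UTC + 14h = 06:45 Pelast (rolling into the next day, 3 April 2018).

06:45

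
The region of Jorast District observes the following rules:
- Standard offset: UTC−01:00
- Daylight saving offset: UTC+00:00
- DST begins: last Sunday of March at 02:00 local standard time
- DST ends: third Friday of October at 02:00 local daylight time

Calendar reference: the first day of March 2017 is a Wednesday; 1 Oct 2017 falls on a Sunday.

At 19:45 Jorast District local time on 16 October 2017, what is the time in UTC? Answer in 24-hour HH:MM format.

19:45

1 March 2017 is a Wednesday, so Sundays fall on 5, 12, 19, 26; the last is March 26.
1 October 2017 is a Sunday, so the first Friday is October 6 and the third is October 20.
16 October 2017 falls between 26 March and 20 October, so daylight saving is in effect and Jorast District is at UTC+00:00.
19:45 local − 0h = 19:45 UTC.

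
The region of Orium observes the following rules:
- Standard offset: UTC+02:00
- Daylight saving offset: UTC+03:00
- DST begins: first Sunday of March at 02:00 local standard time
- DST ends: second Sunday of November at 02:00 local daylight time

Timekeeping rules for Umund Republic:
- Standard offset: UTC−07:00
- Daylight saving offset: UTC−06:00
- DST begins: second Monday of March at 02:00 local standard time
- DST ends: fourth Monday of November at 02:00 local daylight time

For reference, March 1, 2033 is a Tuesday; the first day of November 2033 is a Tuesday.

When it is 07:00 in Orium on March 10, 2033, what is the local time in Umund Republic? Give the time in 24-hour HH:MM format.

1 March 2033 is a Tuesday, so the first Sunday is March 6.
1 November 2033 is a Tuesday, so the first Sunday is November 6 and the second is November 13.
March 10, 2033 lies within the daylight-saving period (6 March – 13 November), so Orium is on daylight time, UTC+03:00.
07:00 Orium − 3h = 04:00 UTC.
1 March 2033 is a Tuesday, so the first Monday is March 7 and the second is March 14.
1 November 2033 is a Tuesday, so the first Monday is November 7 and the fourth is November 28.
At the standard offset (UTC−07:00), 04:00 UTC − 7h = 21:00 Umund Republic standard time (rolling into the previous day, 9 March 2033).
The standard-time date in Umund Republic, March 9, 2033, is outside the daylight-saving period (14 March – 28 November), so Umund Republic is on standard time, UTC−07:00.
04:00 UTC − 7h = 21:00 Umund Republic (rolling into the previous day, 9 March 2033).

21:00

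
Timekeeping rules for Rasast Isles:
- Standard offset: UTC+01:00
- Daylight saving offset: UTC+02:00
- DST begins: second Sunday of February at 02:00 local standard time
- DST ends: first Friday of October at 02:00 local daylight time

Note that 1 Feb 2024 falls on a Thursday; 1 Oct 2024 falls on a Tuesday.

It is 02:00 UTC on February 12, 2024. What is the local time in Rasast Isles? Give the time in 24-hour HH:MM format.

1 February 2024 is a Thursday, so the first Sunday is February 4 and the second is February 11.
1 October 2024 is a Tuesday, so the first Friday is October 4.
At the standard offset (UTC+01:00), 02:00 UTC + 1h = 03:00 Rasast Isles standard time.
The standard-time date in Rasast Isles, February 12, 2024, lies within the daylight-saving period (11 February – 4 October), so Rasast Isles is on daylight time, UTC+02:00.
02:00 UTC + 2h = 04:00 local.

04:00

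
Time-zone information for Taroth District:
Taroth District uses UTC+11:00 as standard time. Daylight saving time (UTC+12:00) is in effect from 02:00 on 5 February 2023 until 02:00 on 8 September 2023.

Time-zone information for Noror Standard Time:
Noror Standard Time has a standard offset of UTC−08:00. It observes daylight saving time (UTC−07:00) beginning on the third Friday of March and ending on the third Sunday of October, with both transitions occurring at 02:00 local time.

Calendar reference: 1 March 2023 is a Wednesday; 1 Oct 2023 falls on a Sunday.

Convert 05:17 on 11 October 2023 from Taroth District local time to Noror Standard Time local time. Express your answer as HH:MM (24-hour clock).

11:17

Daylight saving runs 5 February – 8 September; 11 October 2023 is outside that window, so Taroth District is on standard time at UTC+11:00.
05:17 Taroth District − 11h = 18:17 UTC (rolling into the previous day, 10 October 2023).
1 March 2023 is a Wednesday, so the first Friday is March 3 and the third is March 17.
1 October 2023 is a Sunday, so the first Sunday is October 1 and the third is October 15.
At the standard offset (UTC−08:00), 18:17 UTC − 8h = 10:17 Noror Standard Time standard time.
The standard-time date in Noror Standard Time, 10 October 2023, falls between 17 March and 15 October, so daylight saving is in effect and Noror Standard Time is at UTC−07:00.
18:17 UTC − 7h = 11:17 Noror Standard Time.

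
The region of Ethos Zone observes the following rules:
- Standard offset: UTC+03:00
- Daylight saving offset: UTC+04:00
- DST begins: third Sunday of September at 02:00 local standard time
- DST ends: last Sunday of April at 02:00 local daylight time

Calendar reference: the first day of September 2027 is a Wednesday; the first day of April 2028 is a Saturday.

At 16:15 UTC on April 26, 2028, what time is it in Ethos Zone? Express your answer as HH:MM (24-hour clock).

1 September 2027 is a Wednesday, so the first Sunday is September 5 and the third is September 19.
1 April 2028 is a Saturday, so Sundays fall on 2, 9, 16, 23, 30; the last is April 30.
At the standard offset (UTC+03:00), 16:15 UTC + 3h = 19:15 Ethos Zone standard time.
Daylight saving runs 19 September 2027 – 30 April 2028; the standard-time date in Ethos Zone, April 26, 2028, is inside that window, so Ethos Zone is at UTC+04:00.
16:15 UTC + 4h = 20:15 local.

20:15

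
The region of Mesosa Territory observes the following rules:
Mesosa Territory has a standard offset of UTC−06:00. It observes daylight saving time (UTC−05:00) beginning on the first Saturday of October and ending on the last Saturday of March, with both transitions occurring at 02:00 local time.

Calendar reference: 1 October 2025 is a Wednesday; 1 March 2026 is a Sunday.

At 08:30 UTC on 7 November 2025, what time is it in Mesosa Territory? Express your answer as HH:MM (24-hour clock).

1 October 2025 is a Wednesday, so the first Saturday is October 4.
1 March 2026 is a Sunday, so Saturdays fall on 7, 14, 21, 28; the last is March 28.
At the standard offset (UTC−06:00), 08:30 UTC − 6h = 02:30 Mesosa Territory standard time.
Daylight saving runs 4 October 2025 – 28 March 2026; the standard-time date in Mesosa Territory, 7 November 2025, is inside that window, so Mesosa Territory is at UTC−05:00.
08:30 UTC − 5h = 03:30 local.

03:30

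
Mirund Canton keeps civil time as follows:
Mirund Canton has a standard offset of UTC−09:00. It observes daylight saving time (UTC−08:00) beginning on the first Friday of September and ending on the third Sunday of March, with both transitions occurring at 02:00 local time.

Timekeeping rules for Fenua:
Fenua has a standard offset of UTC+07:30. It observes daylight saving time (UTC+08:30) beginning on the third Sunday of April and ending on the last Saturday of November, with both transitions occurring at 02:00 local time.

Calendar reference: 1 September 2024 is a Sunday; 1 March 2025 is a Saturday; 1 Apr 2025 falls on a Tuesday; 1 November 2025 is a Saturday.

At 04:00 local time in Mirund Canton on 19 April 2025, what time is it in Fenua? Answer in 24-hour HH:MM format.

20:30

1 September 2024 is a Sunday, so the first Friday is September 6.
1 March 2025 is a Saturday, so the first Sunday is March 2 and the third is March 16.
19 April 2025 is outside the daylight-saving period (6 September 2024 – 16 March 2025), so Mirund Canton is on standard time, UTC−09:00.
04:00 Mirund Canton + 9h = 13:00 UTC.
1 April 2025 is a Tuesday, so the first Sunday is April 6 and the third is April 20.
1 November 2025 is a Saturday, so Saturdays fall on 1, 8, 15, 22, 29; the last is November 29.
At the standard offset (UTC+07:30), 13:00 UTC + 7h30m = 20:30 Fenua standard time.
The standard-time date in Fenua, 19 April 2025, does not fall between 20 April and 29 November, so daylight saving is not in effect and Fenua is at UTC+07:30.
13:00 UTC + 7h30m = 20:30 Fenua.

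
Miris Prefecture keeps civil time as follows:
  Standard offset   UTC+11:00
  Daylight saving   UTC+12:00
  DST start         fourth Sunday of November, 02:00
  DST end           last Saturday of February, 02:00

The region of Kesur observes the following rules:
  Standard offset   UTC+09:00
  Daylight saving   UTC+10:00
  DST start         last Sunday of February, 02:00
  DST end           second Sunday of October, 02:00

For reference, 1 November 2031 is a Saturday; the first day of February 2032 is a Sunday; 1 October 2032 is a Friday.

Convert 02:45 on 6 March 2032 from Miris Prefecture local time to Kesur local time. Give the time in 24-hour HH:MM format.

01:45

1 November 2031 is a Saturday, so the first Sunday is November 2 and the fourth is November 23.
1 February 2032 is a Sunday, so Saturdays fall on 7, 14, 21, 28; the last is February 28.
6 March 2032 does not fall between 23 November 2031 and 28 February 2032, so daylight saving is not in effect and Miris Prefecture is at UTC+11:00.
02:45 Miris Prefecture − 11h = 15:45 UTC (rolling into the previous day, 5 March 2032).
1 February 2032 is a Sunday, so Sundays fall on 1, 8, 15, 22, 29; the last is February 29.
1 October 2032 is a Friday, so the first Sunday is October 3 and the second is October 10.
At the standard offset (UTC+09:00), 15:45 UTC + 9h = 00:45 Kesur standard time (rolling into the next day, 6 March 2032).
The standard-time date in Kesur, 6 March 2032, lies within the daylight-saving period (29 February – 10 October), so Kesur is on daylight time, UTC+10:00.
15:45 UTC + 10h = 01:45 Kesur (rolling into the next day, 6 March 2032).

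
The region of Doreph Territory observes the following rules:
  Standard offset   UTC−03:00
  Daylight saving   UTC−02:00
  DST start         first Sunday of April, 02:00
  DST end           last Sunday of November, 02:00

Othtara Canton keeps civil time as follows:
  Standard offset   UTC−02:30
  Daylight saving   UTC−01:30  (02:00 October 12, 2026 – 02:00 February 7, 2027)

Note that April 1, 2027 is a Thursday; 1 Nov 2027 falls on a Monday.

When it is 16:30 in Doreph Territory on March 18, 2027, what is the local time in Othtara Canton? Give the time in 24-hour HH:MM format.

17:00

1 April 2027 is a Thursday, so the first Sunday is April 4.
1 November 2027 is a Monday, so Sundays fall on 7, 14, 21, 28; the last is November 28.
March 18, 2027 does not fall between 4 April and 28 November, so daylight saving is not in effect and Doreph Territory is at UTC−03:00.
16:30 Doreph Territory + 3h = 19:30 UTC.
At the standard offset (UTC−02:30), 19:30 UTC − 2h30m = 17:00 Othtara Canton standard time.
Daylight saving runs 12 October 2026 – 7 February 2027; the standard-time date in Othtara Canton, March 18, 2027, is outside that window, so Othtara Canton is on standard time at UTC−02:30.
19:30 UTC − 2h30m = 17:00 Othtara Canton.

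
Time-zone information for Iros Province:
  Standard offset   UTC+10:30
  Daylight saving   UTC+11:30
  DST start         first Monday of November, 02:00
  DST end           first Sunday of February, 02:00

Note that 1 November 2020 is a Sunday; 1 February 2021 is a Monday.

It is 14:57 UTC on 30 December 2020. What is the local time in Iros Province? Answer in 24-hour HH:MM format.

02:27

1 November 2020 is a Sunday, so the first Monday is November 2.
1 February 2021 is a Monday, so the first Sunday is February 7.
At the standard offset (UTC+10:30), 14:57 UTC + 10h30m = 01:27 Iros Province standard time (rolling into the next day, 31 December 2020).
The standard-time date in Iros Province, 31 December 2020, lies within the daylight-saving period (2 November 2020 – 7 February 2021), so Iros Province is on daylight time, UTC+11:30.
14:57 UTC + 11h30m = 02:27 local (rolling into the next day, 31 December 2020).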